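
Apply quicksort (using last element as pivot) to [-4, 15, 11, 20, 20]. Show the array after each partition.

Partition 1: pivot=20 at index 4 -> [-4, 15, 11, 20, 20]
Partition 2: pivot=20 at index 3 -> [-4, 15, 11, 20, 20]
Partition 3: pivot=11 at index 1 -> [-4, 11, 15, 20, 20]


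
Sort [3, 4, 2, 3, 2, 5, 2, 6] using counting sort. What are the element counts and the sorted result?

Count array: [0, 0, 3, 2, 1, 1, 1]
(count[i] = number of elements equal to i)
Cumulative count: [0, 0, 3, 5, 6, 7, 8]
Sorted: [2, 2, 2, 3, 3, 4, 5, 6]


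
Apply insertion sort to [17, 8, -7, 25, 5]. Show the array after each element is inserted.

First element 17 is already 'sorted'
Insert 8: shifted 1 elements -> [8, 17, -7, 25, 5]
Insert -7: shifted 2 elements -> [-7, 8, 17, 25, 5]
Insert 25: shifted 0 elements -> [-7, 8, 17, 25, 5]
Insert 5: shifted 3 elements -> [-7, 5, 8, 17, 25]


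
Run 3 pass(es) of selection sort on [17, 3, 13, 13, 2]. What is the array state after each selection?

Pass 1: Select minimum 2 at index 4, swap -> [2, 3, 13, 13, 17]
Pass 2: Select minimum 3 at index 1, swap -> [2, 3, 13, 13, 17]
Pass 3: Select minimum 13 at index 2, swap -> [2, 3, 13, 13, 17]


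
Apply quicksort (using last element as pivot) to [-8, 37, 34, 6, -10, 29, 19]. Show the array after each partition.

Partition 1: pivot=19 at index 3 -> [-8, 6, -10, 19, 34, 29, 37]
Partition 2: pivot=-10 at index 0 -> [-10, 6, -8, 19, 34, 29, 37]
Partition 3: pivot=-8 at index 1 -> [-10, -8, 6, 19, 34, 29, 37]
Partition 4: pivot=37 at index 6 -> [-10, -8, 6, 19, 34, 29, 37]
Partition 5: pivot=29 at index 4 -> [-10, -8, 6, 19, 29, 34, 37]


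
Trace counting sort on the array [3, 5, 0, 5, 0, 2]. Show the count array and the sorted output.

Count array: [2, 0, 1, 1, 0, 2]
(count[i] = number of elements equal to i)
Cumulative count: [2, 2, 3, 4, 4, 6]
Sorted: [0, 0, 2, 3, 5, 5]


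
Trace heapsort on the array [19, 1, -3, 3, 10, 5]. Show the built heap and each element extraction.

Build heap: [19, 10, 5, 3, 1, -3]
Extract 19: [10, 3, 5, -3, 1, 19]
Extract 10: [5, 3, 1, -3, 10, 19]
Extract 5: [3, -3, 1, 5, 10, 19]
Extract 3: [1, -3, 3, 5, 10, 19]
Extract 1: [-3, 1, 3, 5, 10, 19]


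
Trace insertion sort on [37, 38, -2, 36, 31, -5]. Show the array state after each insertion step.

First element 37 is already 'sorted'
Insert 38: shifted 0 elements -> [37, 38, -2, 36, 31, -5]
Insert -2: shifted 2 elements -> [-2, 37, 38, 36, 31, -5]
Insert 36: shifted 2 elements -> [-2, 36, 37, 38, 31, -5]
Insert 31: shifted 3 elements -> [-2, 31, 36, 37, 38, -5]
Insert -5: shifted 5 elements -> [-5, -2, 31, 36, 37, 38]


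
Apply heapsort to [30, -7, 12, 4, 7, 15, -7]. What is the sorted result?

Build heap: [30, 7, 15, 4, -7, 12, -7]
Extract 30: [15, 7, 12, 4, -7, -7, 30]
Extract 15: [12, 7, -7, 4, -7, 15, 30]
Extract 12: [7, 4, -7, -7, 12, 15, 30]
Extract 7: [4, -7, -7, 7, 12, 15, 30]
Extract 4: [-7, -7, 4, 7, 12, 15, 30]
Extract -7: [-7, -7, 4, 7, 12, 15, 30]


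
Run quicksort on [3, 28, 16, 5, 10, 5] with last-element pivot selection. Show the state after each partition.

Partition 1: pivot=5 at index 2 -> [3, 5, 5, 28, 10, 16]
Partition 2: pivot=5 at index 1 -> [3, 5, 5, 28, 10, 16]
Partition 3: pivot=16 at index 4 -> [3, 5, 5, 10, 16, 28]


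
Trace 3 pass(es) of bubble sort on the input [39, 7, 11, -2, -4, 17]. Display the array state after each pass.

After pass 1: [7, 11, -2, -4, 17, 39] (5 swaps)
After pass 2: [7, -2, -4, 11, 17, 39] (2 swaps)
After pass 3: [-2, -4, 7, 11, 17, 39] (2 swaps)
Total swaps: 9


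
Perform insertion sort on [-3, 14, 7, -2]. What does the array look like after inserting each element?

First element -3 is already 'sorted'
Insert 14: shifted 0 elements -> [-3, 14, 7, -2]
Insert 7: shifted 1 elements -> [-3, 7, 14, -2]
Insert -2: shifted 2 elements -> [-3, -2, 7, 14]


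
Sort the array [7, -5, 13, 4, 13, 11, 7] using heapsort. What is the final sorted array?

Build heap: [13, 7, 13, 4, -5, 11, 7]
Extract 13: [13, 7, 11, 4, -5, 7, 13]
Extract 13: [11, 7, 7, 4, -5, 13, 13]
Extract 11: [7, 4, 7, -5, 11, 13, 13]
Extract 7: [7, 4, -5, 7, 11, 13, 13]
Extract 7: [4, -5, 7, 7, 11, 13, 13]
Extract 4: [-5, 4, 7, 7, 11, 13, 13]


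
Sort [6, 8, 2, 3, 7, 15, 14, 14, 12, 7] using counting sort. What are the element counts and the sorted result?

Count array: [0, 0, 1, 1, 0, 0, 1, 2, 1, 0, 0, 0, 1, 0, 2, 1]
(count[i] = number of elements equal to i)
Cumulative count: [0, 0, 1, 2, 2, 2, 3, 5, 6, 6, 6, 6, 7, 7, 9, 10]
Sorted: [2, 3, 6, 7, 7, 8, 12, 14, 14, 15]


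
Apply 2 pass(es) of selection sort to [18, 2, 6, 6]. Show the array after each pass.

Pass 1: Select minimum 2 at index 1, swap -> [2, 18, 6, 6]
Pass 2: Select minimum 6 at index 2, swap -> [2, 6, 18, 6]


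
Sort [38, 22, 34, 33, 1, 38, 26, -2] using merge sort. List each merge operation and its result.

Divide and conquer:
  Merge [38] + [22] -> [22, 38]
  Merge [34] + [33] -> [33, 34]
  Merge [22, 38] + [33, 34] -> [22, 33, 34, 38]
  Merge [1] + [38] -> [1, 38]
  Merge [26] + [-2] -> [-2, 26]
  Merge [1, 38] + [-2, 26] -> [-2, 1, 26, 38]
  Merge [22, 33, 34, 38] + [-2, 1, 26, 38] -> [-2, 1, 22, 26, 33, 34, 38, 38]


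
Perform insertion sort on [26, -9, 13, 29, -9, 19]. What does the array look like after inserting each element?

First element 26 is already 'sorted'
Insert -9: shifted 1 elements -> [-9, 26, 13, 29, -9, 19]
Insert 13: shifted 1 elements -> [-9, 13, 26, 29, -9, 19]
Insert 29: shifted 0 elements -> [-9, 13, 26, 29, -9, 19]
Insert -9: shifted 3 elements -> [-9, -9, 13, 26, 29, 19]
Insert 19: shifted 2 elements -> [-9, -9, 13, 19, 26, 29]


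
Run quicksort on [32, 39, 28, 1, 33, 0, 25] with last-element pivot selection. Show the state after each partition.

Partition 1: pivot=25 at index 2 -> [1, 0, 25, 32, 33, 39, 28]
Partition 2: pivot=0 at index 0 -> [0, 1, 25, 32, 33, 39, 28]
Partition 3: pivot=28 at index 3 -> [0, 1, 25, 28, 33, 39, 32]
Partition 4: pivot=32 at index 4 -> [0, 1, 25, 28, 32, 39, 33]
Partition 5: pivot=33 at index 5 -> [0, 1, 25, 28, 32, 33, 39]


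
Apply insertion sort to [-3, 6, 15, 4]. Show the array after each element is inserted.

First element -3 is already 'sorted'
Insert 6: shifted 0 elements -> [-3, 6, 15, 4]
Insert 15: shifted 0 elements -> [-3, 6, 15, 4]
Insert 4: shifted 2 elements -> [-3, 4, 6, 15]


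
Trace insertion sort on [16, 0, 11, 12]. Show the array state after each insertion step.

First element 16 is already 'sorted'
Insert 0: shifted 1 elements -> [0, 16, 11, 12]
Insert 11: shifted 1 elements -> [0, 11, 16, 12]
Insert 12: shifted 1 elements -> [0, 11, 12, 16]


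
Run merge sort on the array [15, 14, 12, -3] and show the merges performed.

Divide and conquer:
  Merge [15] + [14] -> [14, 15]
  Merge [12] + [-3] -> [-3, 12]
  Merge [14, 15] + [-3, 12] -> [-3, 12, 14, 15]


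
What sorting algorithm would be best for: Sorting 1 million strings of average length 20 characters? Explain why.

Best choice: MSD radix sort or Mergesort
Reason: MSD radix sort is a non-comparison sort that buckets the strings by successive character positions, running in time proportional to the total number of characters examined rather than O(n log n) string comparisons; mergesort is a stable O(n log n)-comparison alternative that works for arbitrary variable-length keys


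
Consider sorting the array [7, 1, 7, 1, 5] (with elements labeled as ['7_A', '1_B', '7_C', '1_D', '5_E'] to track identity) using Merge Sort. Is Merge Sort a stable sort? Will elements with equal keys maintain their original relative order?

Trace Merge Sort on the labeled array (the key is the number; the letter only tracks identity):
  Merge [7_A] + [1_B] -> [1_B, 7_A]
  Merge [1_D] + [5_E] -> [1_D, 5_E]
  Merge [7_C] + [1_D, 5_E] -> [1_D, 5_E, 7_C]
  Merge [1_B, 7_A] + [1_D, 5_E, 7_C] -> [1_B, 1_D, 5_E, 7_A, 7_C]
Final order: [1_B, 1_D, 5_E, 7_A, 7_C]
Equal keys:
  value 1: originally 1_B, 1_D; after sorting 1_B, 1_D -> order preserved
  value 7: originally 7_A, 7_C; after sorting 7_A, 7_C -> order preserved
All equal keys kept their original relative order. Merge Sort is stable: when the heads of the two halves are equal the merge takes from the left half first.
Answer: Stable


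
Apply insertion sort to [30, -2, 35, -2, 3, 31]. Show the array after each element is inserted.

First element 30 is already 'sorted'
Insert -2: shifted 1 elements -> [-2, 30, 35, -2, 3, 31]
Insert 35: shifted 0 elements -> [-2, 30, 35, -2, 3, 31]
Insert -2: shifted 2 elements -> [-2, -2, 30, 35, 3, 31]
Insert 3: shifted 2 elements -> [-2, -2, 3, 30, 35, 31]
Insert 31: shifted 1 elements -> [-2, -2, 3, 30, 31, 35]


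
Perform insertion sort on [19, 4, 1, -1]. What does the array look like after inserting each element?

First element 19 is already 'sorted'
Insert 4: shifted 1 elements -> [4, 19, 1, -1]
Insert 1: shifted 2 elements -> [1, 4, 19, -1]
Insert -1: shifted 3 elements -> [-1, 1, 4, 19]


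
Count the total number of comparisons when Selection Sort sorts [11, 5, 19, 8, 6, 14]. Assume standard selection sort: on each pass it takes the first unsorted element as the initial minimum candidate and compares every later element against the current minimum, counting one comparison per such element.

Pass 1: scan indices 1..5 for the minimum = 5 comparison(s); min is 5, place at index 0 -> [5, 11, 19, 8, 6, 14]
Pass 2: scan indices 2..5 for the minimum = 4 comparison(s); min is 6, place at index 1 -> [5, 6, 19, 8, 11, 14]
Pass 3: scan indices 3..5 for the minimum = 3 comparison(s); min is 8, place at index 2 -> [5, 6, 8, 19, 11, 14]
Pass 4: scan indices 4..5 for the minimum = 2 comparison(s); min is 11, place at index 3 -> [5, 6, 8, 11, 19, 14]
Pass 5: scan indices 5..5 for the minimum = 1 comparison(s); min is 14, place at index 4 -> [5, 6, 8, 11, 14, 19]
Selection sort always scans the whole unsorted suffix, so the count is (n-1) + (n-2) + ... + 1 = n(n-1)/2 = 6*5/2 = 15 regardless of the input order.
Total comparisons: 5 + 4 + 3 + 2 + 1 = 15


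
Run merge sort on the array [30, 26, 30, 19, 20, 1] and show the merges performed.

Divide and conquer:
  Merge [26] + [30] -> [26, 30]
  Merge [30] + [26, 30] -> [26, 30, 30]
  Merge [20] + [1] -> [1, 20]
  Merge [19] + [1, 20] -> [1, 19, 20]
  Merge [26, 30, 30] + [1, 19, 20] -> [1, 19, 20, 26, 30, 30]


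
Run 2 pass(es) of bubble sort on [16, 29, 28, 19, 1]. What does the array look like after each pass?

After pass 1: [16, 28, 19, 1, 29] (3 swaps)
After pass 2: [16, 19, 1, 28, 29] (2 swaps)
Total swaps: 5


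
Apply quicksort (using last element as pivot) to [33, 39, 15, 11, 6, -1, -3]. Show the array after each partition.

Partition 1: pivot=-3 at index 0 -> [-3, 39, 15, 11, 6, -1, 33]
Partition 2: pivot=33 at index 5 -> [-3, 15, 11, 6, -1, 33, 39]
Partition 3: pivot=-1 at index 1 -> [-3, -1, 11, 6, 15, 33, 39]
Partition 4: pivot=15 at index 4 -> [-3, -1, 11, 6, 15, 33, 39]
Partition 5: pivot=6 at index 2 -> [-3, -1, 6, 11, 15, 33, 39]


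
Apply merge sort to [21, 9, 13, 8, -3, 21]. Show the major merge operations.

Divide and conquer:
  Merge [9] + [13] -> [9, 13]
  Merge [21] + [9, 13] -> [9, 13, 21]
  Merge [-3] + [21] -> [-3, 21]
  Merge [8] + [-3, 21] -> [-3, 8, 21]
  Merge [9, 13, 21] + [-3, 8, 21] -> [-3, 8, 9, 13, 21, 21]


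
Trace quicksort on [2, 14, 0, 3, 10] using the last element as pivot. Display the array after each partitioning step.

Partition 1: pivot=10 at index 3 -> [2, 0, 3, 10, 14]
Partition 2: pivot=3 at index 2 -> [2, 0, 3, 10, 14]
Partition 3: pivot=0 at index 0 -> [0, 2, 3, 10, 14]


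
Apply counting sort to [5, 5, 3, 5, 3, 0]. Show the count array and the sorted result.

Count array: [1, 0, 0, 2, 0, 3]
(count[i] = number of elements equal to i)
Cumulative count: [1, 1, 1, 3, 3, 6]
Sorted: [0, 3, 3, 5, 5, 5]


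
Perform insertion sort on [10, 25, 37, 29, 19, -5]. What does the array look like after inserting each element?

First element 10 is already 'sorted'
Insert 25: shifted 0 elements -> [10, 25, 37, 29, 19, -5]
Insert 37: shifted 0 elements -> [10, 25, 37, 29, 19, -5]
Insert 29: shifted 1 elements -> [10, 25, 29, 37, 19, -5]
Insert 19: shifted 3 elements -> [10, 19, 25, 29, 37, -5]
Insert -5: shifted 5 elements -> [-5, 10, 19, 25, 29, 37]


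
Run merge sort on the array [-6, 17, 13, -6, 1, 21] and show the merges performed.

Divide and conquer:
  Merge [17] + [13] -> [13, 17]
  Merge [-6] + [13, 17] -> [-6, 13, 17]
  Merge [1] + [21] -> [1, 21]
  Merge [-6] + [1, 21] -> [-6, 1, 21]
  Merge [-6, 13, 17] + [-6, 1, 21] -> [-6, -6, 1, 13, 17, 21]


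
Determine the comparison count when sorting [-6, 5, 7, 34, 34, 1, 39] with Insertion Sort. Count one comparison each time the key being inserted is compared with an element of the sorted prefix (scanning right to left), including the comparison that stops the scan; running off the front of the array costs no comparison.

Insert 5: -6 <= 5 (stop) = 1 comparison(s) -> [-6, 5, 7, 34, 34, 1, 39]
Insert 7: 5 <= 7 (stop) = 1 comparison(s) -> [-6, 5, 7, 34, 34, 1, 39]
Insert 34: 7 <= 34 (stop) = 1 comparison(s) -> [-6, 5, 7, 34, 34, 1, 39]
Insert 34: 34 <= 34 (stop) = 1 comparison(s) -> [-6, 5, 7, 34, 34, 1, 39]
Insert 1: 34 > 1 (shift), 34 > 1 (shift), 7 > 1 (shift), 5 > 1 (shift), -6 <= 1 (stop) = 5 comparison(s) -> [-6, 1, 5, 7, 34, 34, 39]
Insert 39: 34 <= 39 (stop) = 1 comparison(s) -> [-6, 1, 5, 7, 34, 34, 39]
Total comparisons: 1 + 1 + 1 + 1 + 5 + 1 = 10


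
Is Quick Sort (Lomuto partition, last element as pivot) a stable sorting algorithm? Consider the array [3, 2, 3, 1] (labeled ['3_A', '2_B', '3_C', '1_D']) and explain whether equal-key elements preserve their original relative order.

Trace Quick Sort on the labeled array (the key is the number; the letter only tracks identity):
  Partition indices 0..3 around pivot 1_D -> [1_D, 2_B, 3_C, 3_A]
  Partition indices 1..3 around pivot 3_A -> [1_D, 2_B, 3_C, 3_A]
  Partition indices 1..2 around pivot 3_C -> [1_D, 2_B, 3_C, 3_A]
Final order: [1_D, 2_B, 3_C, 3_A]
Equal keys:
  value 3: originally 3_A, 3_C; after sorting 3_C, 3_A -> order changed
Equal keys were reordered, so Quick Sort is not stable: partition swaps elements across long distances and can reorder equal keys. (One such input is enough; an unstable sort may happen to preserve order on other inputs, but it gives no guarantee.)
Answer: Not stable


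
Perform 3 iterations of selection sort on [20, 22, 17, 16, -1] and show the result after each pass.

Pass 1: Select minimum -1 at index 4, swap -> [-1, 22, 17, 16, 20]
Pass 2: Select minimum 16 at index 3, swap -> [-1, 16, 17, 22, 20]
Pass 3: Select minimum 17 at index 2, swap -> [-1, 16, 17, 22, 20]


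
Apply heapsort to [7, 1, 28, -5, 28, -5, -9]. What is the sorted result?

Build heap: [28, 7, 28, -5, 1, -5, -9]
Extract 28: [28, 7, -5, -5, 1, -9, 28]
Extract 28: [7, 1, -5, -5, -9, 28, 28]
Extract 7: [1, -5, -5, -9, 7, 28, 28]
Extract 1: [-5, -9, -5, 1, 7, 28, 28]
Extract -5: [-5, -9, -5, 1, 7, 28, 28]
Extract -5: [-9, -5, -5, 1, 7, 28, 28]


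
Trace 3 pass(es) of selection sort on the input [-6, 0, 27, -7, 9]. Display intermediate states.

Pass 1: Select minimum -7 at index 3, swap -> [-7, 0, 27, -6, 9]
Pass 2: Select minimum -6 at index 3, swap -> [-7, -6, 27, 0, 9]
Pass 3: Select minimum 0 at index 3, swap -> [-7, -6, 0, 27, 9]


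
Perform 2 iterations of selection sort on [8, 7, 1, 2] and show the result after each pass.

Pass 1: Select minimum 1 at index 2, swap -> [1, 7, 8, 2]
Pass 2: Select minimum 2 at index 3, swap -> [1, 2, 8, 7]


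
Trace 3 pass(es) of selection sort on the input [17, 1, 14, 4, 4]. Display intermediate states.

Pass 1: Select minimum 1 at index 1, swap -> [1, 17, 14, 4, 4]
Pass 2: Select minimum 4 at index 3, swap -> [1, 4, 14, 17, 4]
Pass 3: Select minimum 4 at index 4, swap -> [1, 4, 4, 17, 14]


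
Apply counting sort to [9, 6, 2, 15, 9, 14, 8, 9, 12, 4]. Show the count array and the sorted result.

Count array: [0, 0, 1, 0, 1, 0, 1, 0, 1, 3, 0, 0, 1, 0, 1, 1]
(count[i] = number of elements equal to i)
Cumulative count: [0, 0, 1, 1, 2, 2, 3, 3, 4, 7, 7, 7, 8, 8, 9, 10]
Sorted: [2, 4, 6, 8, 9, 9, 9, 12, 14, 15]


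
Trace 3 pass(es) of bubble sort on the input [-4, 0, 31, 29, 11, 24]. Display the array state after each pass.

After pass 1: [-4, 0, 29, 11, 24, 31] (3 swaps)
After pass 2: [-4, 0, 11, 24, 29, 31] (2 swaps)
After pass 3: [-4, 0, 11, 24, 29, 31] (0 swaps)
Total swaps: 5


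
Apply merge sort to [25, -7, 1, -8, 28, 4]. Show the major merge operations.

Divide and conquer:
  Merge [-7] + [1] -> [-7, 1]
  Merge [25] + [-7, 1] -> [-7, 1, 25]
  Merge [28] + [4] -> [4, 28]
  Merge [-8] + [4, 28] -> [-8, 4, 28]
  Merge [-7, 1, 25] + [-8, 4, 28] -> [-8, -7, 1, 4, 25, 28]


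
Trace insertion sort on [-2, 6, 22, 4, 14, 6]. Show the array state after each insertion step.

First element -2 is already 'sorted'
Insert 6: shifted 0 elements -> [-2, 6, 22, 4, 14, 6]
Insert 22: shifted 0 elements -> [-2, 6, 22, 4, 14, 6]
Insert 4: shifted 2 elements -> [-2, 4, 6, 22, 14, 6]
Insert 14: shifted 1 elements -> [-2, 4, 6, 14, 22, 6]
Insert 6: shifted 2 elements -> [-2, 4, 6, 6, 14, 22]


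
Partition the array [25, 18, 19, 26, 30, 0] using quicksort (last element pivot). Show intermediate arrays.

Partition 1: pivot=0 at index 0 -> [0, 18, 19, 26, 30, 25]
Partition 2: pivot=25 at index 3 -> [0, 18, 19, 25, 30, 26]
Partition 3: pivot=19 at index 2 -> [0, 18, 19, 25, 30, 26]
Partition 4: pivot=26 at index 4 -> [0, 18, 19, 25, 26, 30]


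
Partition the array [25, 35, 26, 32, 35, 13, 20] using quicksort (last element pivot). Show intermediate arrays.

Partition 1: pivot=20 at index 1 -> [13, 20, 26, 32, 35, 25, 35]
Partition 2: pivot=35 at index 6 -> [13, 20, 26, 32, 35, 25, 35]
Partition 3: pivot=25 at index 2 -> [13, 20, 25, 32, 35, 26, 35]
Partition 4: pivot=26 at index 3 -> [13, 20, 25, 26, 35, 32, 35]
Partition 5: pivot=32 at index 4 -> [13, 20, 25, 26, 32, 35, 35]


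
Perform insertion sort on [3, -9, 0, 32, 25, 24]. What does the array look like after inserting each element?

First element 3 is already 'sorted'
Insert -9: shifted 1 elements -> [-9, 3, 0, 32, 25, 24]
Insert 0: shifted 1 elements -> [-9, 0, 3, 32, 25, 24]
Insert 32: shifted 0 elements -> [-9, 0, 3, 32, 25, 24]
Insert 25: shifted 1 elements -> [-9, 0, 3, 25, 32, 24]
Insert 24: shifted 2 elements -> [-9, 0, 3, 24, 25, 32]


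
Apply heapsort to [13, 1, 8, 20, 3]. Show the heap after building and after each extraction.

Build heap: [20, 13, 8, 1, 3]
Extract 20: [13, 3, 8, 1, 20]
Extract 13: [8, 3, 1, 13, 20]
Extract 8: [3, 1, 8, 13, 20]
Extract 3: [1, 3, 8, 13, 20]


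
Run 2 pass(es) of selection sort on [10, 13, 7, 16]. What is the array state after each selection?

Pass 1: Select minimum 7 at index 2, swap -> [7, 13, 10, 16]
Pass 2: Select minimum 10 at index 2, swap -> [7, 10, 13, 16]


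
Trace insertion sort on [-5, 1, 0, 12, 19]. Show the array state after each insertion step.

First element -5 is already 'sorted'
Insert 1: shifted 0 elements -> [-5, 1, 0, 12, 19]
Insert 0: shifted 1 elements -> [-5, 0, 1, 12, 19]
Insert 12: shifted 0 elements -> [-5, 0, 1, 12, 19]
Insert 19: shifted 0 elements -> [-5, 0, 1, 12, 19]


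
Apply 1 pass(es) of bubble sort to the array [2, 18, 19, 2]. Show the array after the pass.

After pass 1: [2, 18, 2, 19] (1 swaps)
Total swaps: 1


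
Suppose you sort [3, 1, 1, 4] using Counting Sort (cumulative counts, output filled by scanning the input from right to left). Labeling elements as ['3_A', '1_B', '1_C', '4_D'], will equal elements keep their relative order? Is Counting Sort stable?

Trace Counting Sort on the labeled array (the key is the number; the letter only tracks identity):
  Counts for values 0..4: [0, 2, 0, 1, 1]
  Cumulative counts: [0, 2, 2, 3, 4]
  Scan right to left: place 4_D at output index 3
  Scan right to left: place 1_C at output index 1
  Scan right to left: place 1_B at output index 0
  Scan right to left: place 3_A at output index 2
  Output: [1_B, 1_C, 3_A, 4_D]
Equal keys:
  value 1: originally 1_B, 1_C; after sorting 1_B, 1_C -> order preserved
All equal keys kept their original relative order. Counting Sort is stable: scanning the input right to left with decreasing cumulative counts places later duplicates at later output positions.
Answer: Stable


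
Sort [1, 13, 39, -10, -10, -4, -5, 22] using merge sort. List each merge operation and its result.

Divide and conquer:
  Merge [1] + [13] -> [1, 13]
  Merge [39] + [-10] -> [-10, 39]
  Merge [1, 13] + [-10, 39] -> [-10, 1, 13, 39]
  Merge [-10] + [-4] -> [-10, -4]
  Merge [-5] + [22] -> [-5, 22]
  Merge [-10, -4] + [-5, 22] -> [-10, -5, -4, 22]
  Merge [-10, 1, 13, 39] + [-10, -5, -4, 22] -> [-10, -10, -5, -4, 1, 13, 22, 39]


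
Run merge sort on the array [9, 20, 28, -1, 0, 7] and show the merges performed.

Divide and conquer:
  Merge [20] + [28] -> [20, 28]
  Merge [9] + [20, 28] -> [9, 20, 28]
  Merge [0] + [7] -> [0, 7]
  Merge [-1] + [0, 7] -> [-1, 0, 7]
  Merge [9, 20, 28] + [-1, 0, 7] -> [-1, 0, 7, 9, 20, 28]


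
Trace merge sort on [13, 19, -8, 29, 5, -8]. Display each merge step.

Divide and conquer:
  Merge [19] + [-8] -> [-8, 19]
  Merge [13] + [-8, 19] -> [-8, 13, 19]
  Merge [5] + [-8] -> [-8, 5]
  Merge [29] + [-8, 5] -> [-8, 5, 29]
  Merge [-8, 13, 19] + [-8, 5, 29] -> [-8, -8, 5, 13, 19, 29]


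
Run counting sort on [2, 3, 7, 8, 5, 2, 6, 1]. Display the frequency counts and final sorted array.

Count array: [0, 1, 2, 1, 0, 1, 1, 1, 1]
(count[i] = number of elements equal to i)
Cumulative count: [0, 1, 3, 4, 4, 5, 6, 7, 8]
Sorted: [1, 2, 2, 3, 5, 6, 7, 8]


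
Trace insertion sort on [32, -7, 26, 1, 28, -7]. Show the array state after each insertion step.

First element 32 is already 'sorted'
Insert -7: shifted 1 elements -> [-7, 32, 26, 1, 28, -7]
Insert 26: shifted 1 elements -> [-7, 26, 32, 1, 28, -7]
Insert 1: shifted 2 elements -> [-7, 1, 26, 32, 28, -7]
Insert 28: shifted 1 elements -> [-7, 1, 26, 28, 32, -7]
Insert -7: shifted 4 elements -> [-7, -7, 1, 26, 28, 32]


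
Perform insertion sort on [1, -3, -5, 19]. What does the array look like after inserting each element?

First element 1 is already 'sorted'
Insert -3: shifted 1 elements -> [-3, 1, -5, 19]
Insert -5: shifted 2 elements -> [-5, -3, 1, 19]
Insert 19: shifted 0 elements -> [-5, -3, 1, 19]


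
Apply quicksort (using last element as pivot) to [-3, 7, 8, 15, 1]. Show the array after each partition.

Partition 1: pivot=1 at index 1 -> [-3, 1, 8, 15, 7]
Partition 2: pivot=7 at index 2 -> [-3, 1, 7, 15, 8]
Partition 3: pivot=8 at index 3 -> [-3, 1, 7, 8, 15]


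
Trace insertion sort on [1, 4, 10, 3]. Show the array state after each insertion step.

First element 1 is already 'sorted'
Insert 4: shifted 0 elements -> [1, 4, 10, 3]
Insert 10: shifted 0 elements -> [1, 4, 10, 3]
Insert 3: shifted 2 elements -> [1, 3, 4, 10]


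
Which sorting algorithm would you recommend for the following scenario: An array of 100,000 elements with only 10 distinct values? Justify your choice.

Best choice: 3-way quicksort or Counting sort
Reason: 3-way (Dutch national flag) partitioning groups every copy of the pivot together, so with only d=10 distinct keys quicksort finishes in O(n log d) expected time, which is effectively linear; counting sort runs in O(n + k) where k is the size of the key range (not the number of distinct values), so it is linear when the 10 values are integers drawn from a small known range


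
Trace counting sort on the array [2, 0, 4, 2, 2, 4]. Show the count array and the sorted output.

Count array: [1, 0, 3, 0, 2]
(count[i] = number of elements equal to i)
Cumulative count: [1, 1, 4, 4, 6]
Sorted: [0, 2, 2, 2, 4, 4]


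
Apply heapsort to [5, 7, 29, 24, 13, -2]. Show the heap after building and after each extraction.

Build heap: [29, 24, 5, 7, 13, -2]
Extract 29: [24, 13, 5, 7, -2, 29]
Extract 24: [13, 7, 5, -2, 24, 29]
Extract 13: [7, -2, 5, 13, 24, 29]
Extract 7: [5, -2, 7, 13, 24, 29]
Extract 5: [-2, 5, 7, 13, 24, 29]


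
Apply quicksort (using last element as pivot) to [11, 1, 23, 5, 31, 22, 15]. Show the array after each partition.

Partition 1: pivot=15 at index 3 -> [11, 1, 5, 15, 31, 22, 23]
Partition 2: pivot=5 at index 1 -> [1, 5, 11, 15, 31, 22, 23]
Partition 3: pivot=23 at index 5 -> [1, 5, 11, 15, 22, 23, 31]


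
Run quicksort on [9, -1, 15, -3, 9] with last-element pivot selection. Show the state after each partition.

Partition 1: pivot=9 at index 3 -> [9, -1, -3, 9, 15]
Partition 2: pivot=-3 at index 0 -> [-3, -1, 9, 9, 15]
Partition 3: pivot=9 at index 2 -> [-3, -1, 9, 9, 15]


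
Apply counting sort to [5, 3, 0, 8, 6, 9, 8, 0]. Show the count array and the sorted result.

Count array: [2, 0, 0, 1, 0, 1, 1, 0, 2, 1]
(count[i] = number of elements equal to i)
Cumulative count: [2, 2, 2, 3, 3, 4, 5, 5, 7, 8]
Sorted: [0, 0, 3, 5, 6, 8, 8, 9]


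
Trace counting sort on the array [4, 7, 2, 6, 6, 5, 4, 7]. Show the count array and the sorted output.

Count array: [0, 0, 1, 0, 2, 1, 2, 2]
(count[i] = number of elements equal to i)
Cumulative count: [0, 0, 1, 1, 3, 4, 6, 8]
Sorted: [2, 4, 4, 5, 6, 6, 7, 7]


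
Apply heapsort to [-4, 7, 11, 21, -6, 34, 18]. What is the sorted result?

Build heap: [34, 21, 18, 7, -6, 11, -4]
Extract 34: [21, 7, 18, -4, -6, 11, 34]
Extract 21: [18, 7, 11, -4, -6, 21, 34]
Extract 18: [11, 7, -6, -4, 18, 21, 34]
Extract 11: [7, -4, -6, 11, 18, 21, 34]
Extract 7: [-4, -6, 7, 11, 18, 21, 34]
Extract -4: [-6, -4, 7, 11, 18, 21, 34]


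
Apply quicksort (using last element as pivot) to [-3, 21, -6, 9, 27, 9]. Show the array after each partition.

Partition 1: pivot=9 at index 3 -> [-3, -6, 9, 9, 27, 21]
Partition 2: pivot=9 at index 2 -> [-3, -6, 9, 9, 27, 21]
Partition 3: pivot=-6 at index 0 -> [-6, -3, 9, 9, 27, 21]
Partition 4: pivot=21 at index 4 -> [-6, -3, 9, 9, 21, 27]


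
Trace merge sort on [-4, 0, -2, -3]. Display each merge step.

Divide and conquer:
  Merge [-4] + [0] -> [-4, 0]
  Merge [-2] + [-3] -> [-3, -2]
  Merge [-4, 0] + [-3, -2] -> [-4, -3, -2, 0]


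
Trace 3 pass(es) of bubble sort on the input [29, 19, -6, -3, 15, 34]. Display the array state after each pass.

After pass 1: [19, -6, -3, 15, 29, 34] (4 swaps)
After pass 2: [-6, -3, 15, 19, 29, 34] (3 swaps)
After pass 3: [-6, -3, 15, 19, 29, 34] (0 swaps)
Total swaps: 7


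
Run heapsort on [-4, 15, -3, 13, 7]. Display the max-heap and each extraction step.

Build heap: [15, 13, -3, -4, 7]
Extract 15: [13, 7, -3, -4, 15]
Extract 13: [7, -4, -3, 13, 15]
Extract 7: [-3, -4, 7, 13, 15]
Extract -3: [-4, -3, 7, 13, 15]


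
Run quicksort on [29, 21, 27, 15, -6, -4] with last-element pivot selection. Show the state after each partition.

Partition 1: pivot=-4 at index 1 -> [-6, -4, 27, 15, 29, 21]
Partition 2: pivot=21 at index 3 -> [-6, -4, 15, 21, 29, 27]
Partition 3: pivot=27 at index 4 -> [-6, -4, 15, 21, 27, 29]


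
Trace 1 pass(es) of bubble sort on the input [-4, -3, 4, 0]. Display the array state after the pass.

After pass 1: [-4, -3, 0, 4] (1 swaps)
Total swaps: 1


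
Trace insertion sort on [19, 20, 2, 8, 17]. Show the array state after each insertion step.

First element 19 is already 'sorted'
Insert 20: shifted 0 elements -> [19, 20, 2, 8, 17]
Insert 2: shifted 2 elements -> [2, 19, 20, 8, 17]
Insert 8: shifted 2 elements -> [2, 8, 19, 20, 17]
Insert 17: shifted 2 elements -> [2, 8, 17, 19, 20]


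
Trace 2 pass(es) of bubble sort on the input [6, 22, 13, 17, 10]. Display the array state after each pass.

After pass 1: [6, 13, 17, 10, 22] (3 swaps)
After pass 2: [6, 13, 10, 17, 22] (1 swaps)
Total swaps: 4


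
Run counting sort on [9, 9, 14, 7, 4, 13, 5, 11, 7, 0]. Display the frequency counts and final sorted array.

Count array: [1, 0, 0, 0, 1, 1, 0, 2, 0, 2, 0, 1, 0, 1, 1]
(count[i] = number of elements equal to i)
Cumulative count: [1, 1, 1, 1, 2, 3, 3, 5, 5, 7, 7, 8, 8, 9, 10]
Sorted: [0, 4, 5, 7, 7, 9, 9, 11, 13, 14]


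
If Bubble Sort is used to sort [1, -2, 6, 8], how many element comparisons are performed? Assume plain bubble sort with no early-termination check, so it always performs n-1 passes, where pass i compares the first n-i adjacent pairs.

Pass 1: compare adjacent pairs (0,1)..(2,3) = 3 comparison(s), 1 swap(s) -> [-2, 1, 6, 8]
Pass 2: compare adjacent pairs (0,1)..(1,2) = 2 comparison(s), 0 swap(s) -> [-2, 1, 6, 8]
Pass 3: compare adjacent pairs (0,1)..(0,1) = 1 comparison(s), 0 swap(s) -> [-2, 1, 6, 8]
Total comparisons: 3 + 2 + 1 = 6


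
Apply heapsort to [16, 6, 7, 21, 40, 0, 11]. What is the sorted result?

Build heap: [40, 21, 11, 16, 6, 0, 7]
Extract 40: [21, 16, 11, 7, 6, 0, 40]
Extract 21: [16, 7, 11, 0, 6, 21, 40]
Extract 16: [11, 7, 6, 0, 16, 21, 40]
Extract 11: [7, 0, 6, 11, 16, 21, 40]
Extract 7: [6, 0, 7, 11, 16, 21, 40]
Extract 6: [0, 6, 7, 11, 16, 21, 40]


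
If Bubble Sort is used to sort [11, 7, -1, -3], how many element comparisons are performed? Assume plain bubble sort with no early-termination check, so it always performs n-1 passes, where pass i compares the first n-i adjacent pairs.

Pass 1: compare adjacent pairs (0,1)..(2,3) = 3 comparison(s), 3 swap(s) -> [7, -1, -3, 11]
Pass 2: compare adjacent pairs (0,1)..(1,2) = 2 comparison(s), 2 swap(s) -> [-1, -3, 7, 11]
Pass 3: compare adjacent pairs (0,1)..(0,1) = 1 comparison(s), 1 swap(s) -> [-3, -1, 7, 11]
Total comparisons: 3 + 2 + 1 = 6


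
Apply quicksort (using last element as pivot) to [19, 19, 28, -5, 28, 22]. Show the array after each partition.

Partition 1: pivot=22 at index 3 -> [19, 19, -5, 22, 28, 28]
Partition 2: pivot=-5 at index 0 -> [-5, 19, 19, 22, 28, 28]
Partition 3: pivot=19 at index 2 -> [-5, 19, 19, 22, 28, 28]
Partition 4: pivot=28 at index 5 -> [-5, 19, 19, 22, 28, 28]


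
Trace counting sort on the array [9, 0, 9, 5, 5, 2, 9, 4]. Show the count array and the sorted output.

Count array: [1, 0, 1, 0, 1, 2, 0, 0, 0, 3]
(count[i] = number of elements equal to i)
Cumulative count: [1, 1, 2, 2, 3, 5, 5, 5, 5, 8]
Sorted: [0, 2, 4, 5, 5, 9, 9, 9]


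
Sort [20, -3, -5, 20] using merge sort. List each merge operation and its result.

Divide and conquer:
  Merge [20] + [-3] -> [-3, 20]
  Merge [-5] + [20] -> [-5, 20]
  Merge [-3, 20] + [-5, 20] -> [-5, -3, 20, 20]


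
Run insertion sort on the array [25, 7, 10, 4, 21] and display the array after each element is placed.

First element 25 is already 'sorted'
Insert 7: shifted 1 elements -> [7, 25, 10, 4, 21]
Insert 10: shifted 1 elements -> [7, 10, 25, 4, 21]
Insert 4: shifted 3 elements -> [4, 7, 10, 25, 21]
Insert 21: shifted 1 elements -> [4, 7, 10, 21, 25]


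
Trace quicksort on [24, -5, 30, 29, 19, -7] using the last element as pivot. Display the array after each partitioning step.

Partition 1: pivot=-7 at index 0 -> [-7, -5, 30, 29, 19, 24]
Partition 2: pivot=24 at index 3 -> [-7, -5, 19, 24, 30, 29]
Partition 3: pivot=19 at index 2 -> [-7, -5, 19, 24, 30, 29]
Partition 4: pivot=29 at index 4 -> [-7, -5, 19, 24, 29, 30]


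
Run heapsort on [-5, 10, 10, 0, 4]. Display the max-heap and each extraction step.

Build heap: [10, 4, 10, 0, -5]
Extract 10: [10, 4, -5, 0, 10]
Extract 10: [4, 0, -5, 10, 10]
Extract 4: [0, -5, 4, 10, 10]
Extract 0: [-5, 0, 4, 10, 10]


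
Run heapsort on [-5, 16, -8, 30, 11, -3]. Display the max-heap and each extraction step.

Build heap: [30, 16, -3, -5, 11, -8]
Extract 30: [16, 11, -3, -5, -8, 30]
Extract 16: [11, -5, -3, -8, 16, 30]
Extract 11: [-3, -5, -8, 11, 16, 30]
Extract -3: [-5, -8, -3, 11, 16, 30]
Extract -5: [-8, -5, -3, 11, 16, 30]


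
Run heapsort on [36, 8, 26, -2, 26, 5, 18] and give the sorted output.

Build heap: [36, 26, 26, -2, 8, 5, 18]
Extract 36: [26, 18, 26, -2, 8, 5, 36]
Extract 26: [26, 18, 5, -2, 8, 26, 36]
Extract 26: [18, 8, 5, -2, 26, 26, 36]
Extract 18: [8, -2, 5, 18, 26, 26, 36]
Extract 8: [5, -2, 8, 18, 26, 26, 36]
Extract 5: [-2, 5, 8, 18, 26, 26, 36]


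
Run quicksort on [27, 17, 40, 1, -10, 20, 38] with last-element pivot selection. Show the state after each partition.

Partition 1: pivot=38 at index 5 -> [27, 17, 1, -10, 20, 38, 40]
Partition 2: pivot=20 at index 3 -> [17, 1, -10, 20, 27, 38, 40]
Partition 3: pivot=-10 at index 0 -> [-10, 1, 17, 20, 27, 38, 40]
Partition 4: pivot=17 at index 2 -> [-10, 1, 17, 20, 27, 38, 40]


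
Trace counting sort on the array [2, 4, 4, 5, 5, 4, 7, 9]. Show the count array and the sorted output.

Count array: [0, 0, 1, 0, 3, 2, 0, 1, 0, 1]
(count[i] = number of elements equal to i)
Cumulative count: [0, 0, 1, 1, 4, 6, 6, 7, 7, 8]
Sorted: [2, 4, 4, 4, 5, 5, 7, 9]


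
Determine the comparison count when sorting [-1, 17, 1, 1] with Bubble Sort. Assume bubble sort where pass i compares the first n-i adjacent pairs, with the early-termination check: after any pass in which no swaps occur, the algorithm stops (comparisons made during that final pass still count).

Pass 1: compare adjacent pairs (0,1)..(2,3) = 3 comparison(s), 2 swap(s) -> [-1, 1, 1, 17]
Pass 2: compare adjacent pairs (0,1)..(1,2) = 2 comparison(s), 0 swap(s) -> [-1, 1, 1, 17]
No swaps in this pass, so bubble sort stops here.
Total comparisons: 3 + 2 = 5


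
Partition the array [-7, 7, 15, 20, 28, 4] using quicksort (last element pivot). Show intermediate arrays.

Partition 1: pivot=4 at index 1 -> [-7, 4, 15, 20, 28, 7]
Partition 2: pivot=7 at index 2 -> [-7, 4, 7, 20, 28, 15]
Partition 3: pivot=15 at index 3 -> [-7, 4, 7, 15, 28, 20]
Partition 4: pivot=20 at index 4 -> [-7, 4, 7, 15, 20, 28]


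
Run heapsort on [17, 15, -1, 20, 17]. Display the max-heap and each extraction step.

Build heap: [20, 17, -1, 15, 17]
Extract 20: [17, 17, -1, 15, 20]
Extract 17: [17, 15, -1, 17, 20]
Extract 17: [15, -1, 17, 17, 20]
Extract 15: [-1, 15, 17, 17, 20]


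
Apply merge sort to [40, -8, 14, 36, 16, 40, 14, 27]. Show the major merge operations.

Divide and conquer:
  Merge [40] + [-8] -> [-8, 40]
  Merge [14] + [36] -> [14, 36]
  Merge [-8, 40] + [14, 36] -> [-8, 14, 36, 40]
  Merge [16] + [40] -> [16, 40]
  Merge [14] + [27] -> [14, 27]
  Merge [16, 40] + [14, 27] -> [14, 16, 27, 40]
  Merge [-8, 14, 36, 40] + [14, 16, 27, 40] -> [-8, 14, 14, 16, 27, 36, 40, 40]


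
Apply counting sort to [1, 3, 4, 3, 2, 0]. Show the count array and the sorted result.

Count array: [1, 1, 1, 2, 1]
(count[i] = number of elements equal to i)
Cumulative count: [1, 2, 3, 5, 6]
Sorted: [0, 1, 2, 3, 3, 4]


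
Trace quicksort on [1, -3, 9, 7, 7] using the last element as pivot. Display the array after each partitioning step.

Partition 1: pivot=7 at index 3 -> [1, -3, 7, 7, 9]
Partition 2: pivot=7 at index 2 -> [1, -3, 7, 7, 9]
Partition 3: pivot=-3 at index 0 -> [-3, 1, 7, 7, 9]


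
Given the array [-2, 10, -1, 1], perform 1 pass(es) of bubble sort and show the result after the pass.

After pass 1: [-2, -1, 1, 10] (2 swaps)
Total swaps: 2


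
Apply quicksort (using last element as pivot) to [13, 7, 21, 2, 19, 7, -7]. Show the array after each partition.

Partition 1: pivot=-7 at index 0 -> [-7, 7, 21, 2, 19, 7, 13]
Partition 2: pivot=13 at index 4 -> [-7, 7, 2, 7, 13, 21, 19]
Partition 3: pivot=7 at index 3 -> [-7, 7, 2, 7, 13, 21, 19]
Partition 4: pivot=2 at index 1 -> [-7, 2, 7, 7, 13, 21, 19]
Partition 5: pivot=19 at index 5 -> [-7, 2, 7, 7, 13, 19, 21]


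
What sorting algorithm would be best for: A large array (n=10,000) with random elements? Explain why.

Best choice: Quicksort or Mergesort
Reason: Both have O(n log n) average case; quicksort has lower constant factors


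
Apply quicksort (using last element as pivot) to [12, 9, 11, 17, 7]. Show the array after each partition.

Partition 1: pivot=7 at index 0 -> [7, 9, 11, 17, 12]
Partition 2: pivot=12 at index 3 -> [7, 9, 11, 12, 17]
Partition 3: pivot=11 at index 2 -> [7, 9, 11, 12, 17]


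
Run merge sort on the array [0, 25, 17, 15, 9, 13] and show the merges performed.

Divide and conquer:
  Merge [25] + [17] -> [17, 25]
  Merge [0] + [17, 25] -> [0, 17, 25]
  Merge [9] + [13] -> [9, 13]
  Merge [15] + [9, 13] -> [9, 13, 15]
  Merge [0, 17, 25] + [9, 13, 15] -> [0, 9, 13, 15, 17, 25]


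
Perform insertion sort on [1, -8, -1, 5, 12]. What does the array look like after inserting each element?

First element 1 is already 'sorted'
Insert -8: shifted 1 elements -> [-8, 1, -1, 5, 12]
Insert -1: shifted 1 elements -> [-8, -1, 1, 5, 12]
Insert 5: shifted 0 elements -> [-8, -1, 1, 5, 12]
Insert 12: shifted 0 elements -> [-8, -1, 1, 5, 12]


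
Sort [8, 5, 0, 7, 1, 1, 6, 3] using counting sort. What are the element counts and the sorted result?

Count array: [1, 2, 0, 1, 0, 1, 1, 1, 1]
(count[i] = number of elements equal to i)
Cumulative count: [1, 3, 3, 4, 4, 5, 6, 7, 8]
Sorted: [0, 1, 1, 3, 5, 6, 7, 8]


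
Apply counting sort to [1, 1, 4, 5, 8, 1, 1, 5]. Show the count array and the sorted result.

Count array: [0, 4, 0, 0, 1, 2, 0, 0, 1]
(count[i] = number of elements equal to i)
Cumulative count: [0, 4, 4, 4, 5, 7, 7, 7, 8]
Sorted: [1, 1, 1, 1, 4, 5, 5, 8]


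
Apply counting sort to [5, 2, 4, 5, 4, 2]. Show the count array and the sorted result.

Count array: [0, 0, 2, 0, 2, 2]
(count[i] = number of elements equal to i)
Cumulative count: [0, 0, 2, 2, 4, 6]
Sorted: [2, 2, 4, 4, 5, 5]


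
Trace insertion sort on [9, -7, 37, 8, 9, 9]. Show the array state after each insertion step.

First element 9 is already 'sorted'
Insert -7: shifted 1 elements -> [-7, 9, 37, 8, 9, 9]
Insert 37: shifted 0 elements -> [-7, 9, 37, 8, 9, 9]
Insert 8: shifted 2 elements -> [-7, 8, 9, 37, 9, 9]
Insert 9: shifted 1 elements -> [-7, 8, 9, 9, 37, 9]
Insert 9: shifted 1 elements -> [-7, 8, 9, 9, 9, 37]


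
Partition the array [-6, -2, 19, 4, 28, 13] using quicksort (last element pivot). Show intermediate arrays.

Partition 1: pivot=13 at index 3 -> [-6, -2, 4, 13, 28, 19]
Partition 2: pivot=4 at index 2 -> [-6, -2, 4, 13, 28, 19]
Partition 3: pivot=-2 at index 1 -> [-6, -2, 4, 13, 28, 19]
Partition 4: pivot=19 at index 4 -> [-6, -2, 4, 13, 19, 28]


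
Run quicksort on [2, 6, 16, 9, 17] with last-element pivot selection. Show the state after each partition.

Partition 1: pivot=17 at index 4 -> [2, 6, 16, 9, 17]
Partition 2: pivot=9 at index 2 -> [2, 6, 9, 16, 17]
Partition 3: pivot=6 at index 1 -> [2, 6, 9, 16, 17]


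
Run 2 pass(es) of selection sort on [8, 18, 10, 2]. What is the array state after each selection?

Pass 1: Select minimum 2 at index 3, swap -> [2, 18, 10, 8]
Pass 2: Select minimum 8 at index 3, swap -> [2, 8, 10, 18]


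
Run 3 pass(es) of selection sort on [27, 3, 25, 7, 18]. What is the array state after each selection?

Pass 1: Select minimum 3 at index 1, swap -> [3, 27, 25, 7, 18]
Pass 2: Select minimum 7 at index 3, swap -> [3, 7, 25, 27, 18]
Pass 3: Select minimum 18 at index 4, swap -> [3, 7, 18, 27, 25]


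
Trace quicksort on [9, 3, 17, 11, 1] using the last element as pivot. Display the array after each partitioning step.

Partition 1: pivot=1 at index 0 -> [1, 3, 17, 11, 9]
Partition 2: pivot=9 at index 2 -> [1, 3, 9, 11, 17]
Partition 3: pivot=17 at index 4 -> [1, 3, 9, 11, 17]


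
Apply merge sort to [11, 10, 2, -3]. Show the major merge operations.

Divide and conquer:
  Merge [11] + [10] -> [10, 11]
  Merge [2] + [-3] -> [-3, 2]
  Merge [10, 11] + [-3, 2] -> [-3, 2, 10, 11]


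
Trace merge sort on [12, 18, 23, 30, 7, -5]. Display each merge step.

Divide and conquer:
  Merge [18] + [23] -> [18, 23]
  Merge [12] + [18, 23] -> [12, 18, 23]
  Merge [7] + [-5] -> [-5, 7]
  Merge [30] + [-5, 7] -> [-5, 7, 30]
  Merge [12, 18, 23] + [-5, 7, 30] -> [-5, 7, 12, 18, 23, 30]


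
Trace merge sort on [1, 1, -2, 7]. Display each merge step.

Divide and conquer:
  Merge [1] + [1] -> [1, 1]
  Merge [-2] + [7] -> [-2, 7]
  Merge [1, 1] + [-2, 7] -> [-2, 1, 1, 7]
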